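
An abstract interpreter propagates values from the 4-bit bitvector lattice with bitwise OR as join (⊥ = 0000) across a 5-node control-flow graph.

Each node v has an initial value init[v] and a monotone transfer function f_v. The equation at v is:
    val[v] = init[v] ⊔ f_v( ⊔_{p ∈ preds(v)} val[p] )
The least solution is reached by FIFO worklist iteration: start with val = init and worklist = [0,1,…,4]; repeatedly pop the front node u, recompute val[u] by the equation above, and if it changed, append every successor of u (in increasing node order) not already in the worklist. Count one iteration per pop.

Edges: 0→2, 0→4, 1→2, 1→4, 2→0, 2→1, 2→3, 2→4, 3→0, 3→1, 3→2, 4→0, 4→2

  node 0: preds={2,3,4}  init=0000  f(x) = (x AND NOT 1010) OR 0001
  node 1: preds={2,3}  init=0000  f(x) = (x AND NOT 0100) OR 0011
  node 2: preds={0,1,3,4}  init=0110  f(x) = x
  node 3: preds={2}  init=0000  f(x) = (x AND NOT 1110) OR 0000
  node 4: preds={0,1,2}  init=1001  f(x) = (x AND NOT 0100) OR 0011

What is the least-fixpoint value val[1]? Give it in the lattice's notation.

1011

Iteration log — 9 steps:
  step 1. node 0  ⊔preds=1111  new=0101  old=0000  +wl: 
  step 2. node 1  ⊔preds=0110  new=0011  old=0000  +wl: 
  step 3. node 2  ⊔preds=1111  new=1111  old=0110  +wl: 0,1
  step 4. node 3  ⊔preds=1111  new=0001  old=0000  +wl: 2
  step 5. node 4  ⊔preds=1111  new=1011  old=1001  +wl: 
  step 6. node 0  ⊔preds=1111  new=0101  stable
  step 7. node 1  ⊔preds=1111  new=1011  old=0011  +wl: 4
  step 8. node 2  ⊔preds=1111  new=1111  stable
  step 9. node 4  ⊔preds=1111  new=1011  stable

Least fixpoint reached:
  node 0: 0101
  node 1: 1011
  node 2: 1111
  node 3: 0001
  node 4: 1011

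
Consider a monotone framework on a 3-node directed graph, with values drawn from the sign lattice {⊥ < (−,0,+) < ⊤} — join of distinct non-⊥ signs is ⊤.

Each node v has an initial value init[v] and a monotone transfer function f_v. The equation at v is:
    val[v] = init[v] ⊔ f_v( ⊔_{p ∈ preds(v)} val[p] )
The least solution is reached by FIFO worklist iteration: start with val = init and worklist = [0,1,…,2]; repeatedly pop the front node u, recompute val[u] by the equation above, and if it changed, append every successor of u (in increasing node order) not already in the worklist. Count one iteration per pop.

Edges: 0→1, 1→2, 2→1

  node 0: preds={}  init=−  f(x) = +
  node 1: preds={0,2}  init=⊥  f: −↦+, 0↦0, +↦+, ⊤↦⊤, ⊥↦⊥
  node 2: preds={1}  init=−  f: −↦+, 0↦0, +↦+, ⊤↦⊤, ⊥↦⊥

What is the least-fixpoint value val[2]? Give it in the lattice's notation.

⊤

Iteration log — 4 steps:
  step 1. node 0  ⊔preds=⊥  new=⊤  old=−  +wl: 
  step 2. node 1  ⊔preds=⊤  new=⊤  old=⊥  +wl: 
  step 3. node 2  ⊔preds=⊤  new=⊤  old=−  +wl: 1
  step 4. node 1  ⊔preds=⊤  new=⊤  stable

Least fixpoint reached:
  node 0: ⊤
  node 1: ⊤
  node 2: ⊤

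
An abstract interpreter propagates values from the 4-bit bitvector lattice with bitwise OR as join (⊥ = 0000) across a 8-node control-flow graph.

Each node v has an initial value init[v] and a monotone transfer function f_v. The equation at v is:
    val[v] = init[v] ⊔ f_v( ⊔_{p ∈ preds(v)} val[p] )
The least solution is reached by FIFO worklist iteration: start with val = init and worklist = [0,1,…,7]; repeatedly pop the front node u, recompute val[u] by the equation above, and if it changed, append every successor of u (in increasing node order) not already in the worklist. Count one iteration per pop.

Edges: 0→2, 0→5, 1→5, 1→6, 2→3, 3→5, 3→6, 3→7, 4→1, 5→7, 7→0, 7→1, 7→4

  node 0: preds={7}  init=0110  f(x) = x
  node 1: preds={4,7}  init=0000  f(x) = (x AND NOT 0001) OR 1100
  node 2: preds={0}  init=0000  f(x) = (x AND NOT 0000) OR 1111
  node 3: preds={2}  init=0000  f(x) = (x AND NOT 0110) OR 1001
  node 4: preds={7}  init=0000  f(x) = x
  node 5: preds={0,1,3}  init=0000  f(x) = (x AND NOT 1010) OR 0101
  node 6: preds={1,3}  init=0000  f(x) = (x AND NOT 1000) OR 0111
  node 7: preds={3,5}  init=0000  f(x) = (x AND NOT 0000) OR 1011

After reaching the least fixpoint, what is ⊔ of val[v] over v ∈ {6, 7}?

Iteration log — 15 steps:
  step 1. node 0  ⊔preds=0000  new=0110  stable
  step 2. node 1  ⊔preds=0000  new=1100  old=0000  +wl: 
  step 3. node 2  ⊔preds=0110  new=1111  old=0000  +wl: 
  step 4. node 3  ⊔preds=1111  new=1001  old=0000  +wl: 
  step 5. node 4  ⊔preds=0000  new=0000  stable
  step 6. node 5  ⊔preds=1111  new=0101  old=0000  +wl: 
  step 7. node 6  ⊔preds=1101  new=0111  old=0000  +wl: 
  step 8. node 7  ⊔preds=1101  new=1111  old=0000  +wl: 0,1,4
  step 9. node 0  ⊔preds=1111  new=1111  old=0110  +wl: 2,5
  step 10. node 1  ⊔preds=1111  new=1110  old=1100  +wl: 6
  step 11. node 4  ⊔preds=1111  new=1111  old=0000  +wl: 1
  step 12. node 2  ⊔preds=1111  new=1111  stable
  step 13. node 5  ⊔preds=1111  new=0101  stable
  step 14. node 6  ⊔preds=1111  new=0111  stable
  step 15. node 1  ⊔preds=1111  new=1110  stable

Least fixpoint reached:
  node 0: 1111
  node 1: 1110
  node 2: 1111
  node 3: 1001
  node 4: 1111
  node 5: 0101
  node 6: 0111
  node 7: 1111

1111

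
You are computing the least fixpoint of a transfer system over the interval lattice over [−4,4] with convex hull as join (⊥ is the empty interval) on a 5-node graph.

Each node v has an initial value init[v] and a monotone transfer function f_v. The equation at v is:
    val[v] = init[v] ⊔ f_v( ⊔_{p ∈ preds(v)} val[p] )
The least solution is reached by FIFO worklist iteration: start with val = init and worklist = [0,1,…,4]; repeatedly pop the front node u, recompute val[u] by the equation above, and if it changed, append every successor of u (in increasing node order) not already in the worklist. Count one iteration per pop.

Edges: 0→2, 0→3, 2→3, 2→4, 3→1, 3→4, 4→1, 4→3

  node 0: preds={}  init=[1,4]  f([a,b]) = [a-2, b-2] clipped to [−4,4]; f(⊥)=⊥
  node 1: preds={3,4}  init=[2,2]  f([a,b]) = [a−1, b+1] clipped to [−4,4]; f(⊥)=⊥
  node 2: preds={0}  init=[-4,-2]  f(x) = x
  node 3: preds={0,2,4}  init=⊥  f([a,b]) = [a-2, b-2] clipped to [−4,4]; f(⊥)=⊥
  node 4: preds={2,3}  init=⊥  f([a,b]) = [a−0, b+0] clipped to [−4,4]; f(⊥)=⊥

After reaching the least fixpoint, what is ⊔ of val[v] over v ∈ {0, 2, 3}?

[-4,4]

Iteration log — 7 steps:
  step 1. node 0  ⊔preds=⊥  new=[1,4]  stable
  step 2. node 1  ⊔preds=⊥  new=[2,2]  stable
  step 3. node 2  ⊔preds=[1,4]  new=[-4,4]  old=[-4,-2]  +wl: 
  step 4. node 3  ⊔preds=[-4,4]  new=[-4,2]  old=⊥  +wl: 1
  step 5. node 4  ⊔preds=[-4,4]  new=[-4,4]  old=⊥  +wl: 3
  step 6. node 1  ⊔preds=[-4,4]  new=[-4,4]  old=[2,2]  +wl: 
  step 7. node 3  ⊔preds=[-4,4]  new=[-4,2]  stable

Least fixpoint reached:
  node 0: [1,4]
  node 1: [-4,4]
  node 2: [-4,4]
  node 3: [-4,2]
  node 4: [-4,4]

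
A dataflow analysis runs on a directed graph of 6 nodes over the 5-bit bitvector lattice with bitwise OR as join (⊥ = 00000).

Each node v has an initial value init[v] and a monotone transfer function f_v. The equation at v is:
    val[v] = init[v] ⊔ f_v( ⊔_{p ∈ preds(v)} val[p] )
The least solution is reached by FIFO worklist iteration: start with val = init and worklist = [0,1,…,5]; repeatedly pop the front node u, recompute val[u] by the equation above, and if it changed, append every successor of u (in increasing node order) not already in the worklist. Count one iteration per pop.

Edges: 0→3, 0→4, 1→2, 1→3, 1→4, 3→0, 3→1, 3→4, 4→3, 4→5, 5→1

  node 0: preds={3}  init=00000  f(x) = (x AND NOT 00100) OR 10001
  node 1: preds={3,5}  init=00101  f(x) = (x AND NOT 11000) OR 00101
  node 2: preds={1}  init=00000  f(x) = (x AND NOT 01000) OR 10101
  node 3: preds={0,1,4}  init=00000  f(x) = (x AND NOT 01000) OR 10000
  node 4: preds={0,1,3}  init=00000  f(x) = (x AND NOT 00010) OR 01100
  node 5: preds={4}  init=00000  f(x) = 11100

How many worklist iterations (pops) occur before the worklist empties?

Worklist (9 pops):
  #1 pop 0: in=00000 → 10001 (was 00000); enqueue []
  #2 pop 1: in=00000 → 00101 (no change)
  #3 pop 2: in=00101 → 10101 (was 00000); enqueue []
  #4 pop 3: in=10101 → 10101 (was 00000); enqueue [0,1]
  #5 pop 4: in=10101 → 11101 (was 00000); enqueue [3]
  #6 pop 5: in=11101 → 11100 (was 00000); enqueue []
  #7 pop 0: in=10101 → 10001 (no change)
  #8 pop 1: in=11101 → 00101 (no change)
  #9 pop 3: in=11101 → 10101 (no change)

Fixpoint:
  val[0] = 10001
  val[1] = 00101
  val[2] = 10101
  val[3] = 10101
  val[4] = 11101
  val[5] = 11100

9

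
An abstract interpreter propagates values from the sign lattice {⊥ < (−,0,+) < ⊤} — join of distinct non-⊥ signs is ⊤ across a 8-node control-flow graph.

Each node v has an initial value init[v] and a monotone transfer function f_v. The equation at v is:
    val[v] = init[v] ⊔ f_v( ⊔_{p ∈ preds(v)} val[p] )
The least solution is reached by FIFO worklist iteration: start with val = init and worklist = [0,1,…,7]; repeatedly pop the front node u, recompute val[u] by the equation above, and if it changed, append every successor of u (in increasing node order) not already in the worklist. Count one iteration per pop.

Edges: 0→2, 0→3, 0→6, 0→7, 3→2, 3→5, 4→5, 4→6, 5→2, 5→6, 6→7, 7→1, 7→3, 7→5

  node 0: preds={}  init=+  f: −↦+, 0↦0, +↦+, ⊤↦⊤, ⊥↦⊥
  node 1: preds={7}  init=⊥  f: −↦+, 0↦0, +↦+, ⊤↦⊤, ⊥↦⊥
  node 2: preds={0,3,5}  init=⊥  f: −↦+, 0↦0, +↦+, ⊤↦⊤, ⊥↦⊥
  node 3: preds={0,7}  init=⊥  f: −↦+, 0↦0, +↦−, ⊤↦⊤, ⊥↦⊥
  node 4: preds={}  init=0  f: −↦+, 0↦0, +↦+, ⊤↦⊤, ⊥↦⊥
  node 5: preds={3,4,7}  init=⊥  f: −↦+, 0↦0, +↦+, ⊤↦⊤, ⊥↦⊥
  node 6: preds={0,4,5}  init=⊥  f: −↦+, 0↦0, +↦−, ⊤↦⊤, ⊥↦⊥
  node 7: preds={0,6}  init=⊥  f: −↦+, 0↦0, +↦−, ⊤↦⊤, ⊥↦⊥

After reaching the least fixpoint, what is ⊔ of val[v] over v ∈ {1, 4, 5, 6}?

Trace (13 dequeues):
  [1] u=0 | in ⊥ | out + | ==
  [2] u=1 | in ⊥ | out ⊥ | ==
  [3] u=2 | in + | out + | prev ⊥ | push {}
  [4] u=3 | in + | out − | prev ⊥ | push {2}
  [5] u=4 | in ⊥ | out 0 | ==
  [6] u=5 | in ⊤ | out ⊤ | prev ⊥ | push {}
  [7] u=6 | in ⊤ | out ⊤ | prev ⊥ | push {}
  [8] u=7 | in ⊤ | out ⊤ | prev ⊥ | push {1,3,5}
  [9] u=2 | in ⊤ | out ⊤ | prev + | push {}
  [10] u=1 | in ⊤ | out ⊤ | prev ⊥ | push {}
  [11] u=3 | in ⊤ | out ⊤ | prev − | push {2}
  [12] u=5 | in ⊤ | out ⊤ | ==
  [13] u=2 | in ⊤ | out ⊤ | ==

Converged values:
  [0] +
  [1] ⊤
  [2] ⊤
  [3] ⊤
  [4] 0
  [5] ⊤
  [6] ⊤
  [7] ⊤

⊤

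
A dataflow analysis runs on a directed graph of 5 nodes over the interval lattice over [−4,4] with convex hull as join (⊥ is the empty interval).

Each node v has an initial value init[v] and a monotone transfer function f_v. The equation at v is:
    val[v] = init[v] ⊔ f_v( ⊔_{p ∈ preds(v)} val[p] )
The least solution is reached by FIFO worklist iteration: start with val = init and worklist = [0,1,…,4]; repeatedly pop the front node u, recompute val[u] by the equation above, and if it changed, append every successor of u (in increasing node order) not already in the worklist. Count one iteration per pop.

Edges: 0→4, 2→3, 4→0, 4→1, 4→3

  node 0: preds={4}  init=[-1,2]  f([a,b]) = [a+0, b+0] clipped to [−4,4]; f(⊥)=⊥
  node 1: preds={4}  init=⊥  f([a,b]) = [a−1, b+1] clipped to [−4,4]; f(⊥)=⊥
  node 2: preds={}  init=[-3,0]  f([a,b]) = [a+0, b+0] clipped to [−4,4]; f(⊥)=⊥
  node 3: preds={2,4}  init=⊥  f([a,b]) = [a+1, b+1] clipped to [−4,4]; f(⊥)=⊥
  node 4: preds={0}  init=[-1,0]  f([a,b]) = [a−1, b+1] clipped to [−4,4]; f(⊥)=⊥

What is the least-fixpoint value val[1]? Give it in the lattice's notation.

[-4,4]

Trace (17 dequeues):
  [1] u=0 | in [-1,0] | out [-1,2] | ==
  [2] u=1 | in [-1,0] | out [-2,1] | prev ⊥ | push {}
  [3] u=2 | in ⊥ | out [-3,0] | ==
  [4] u=3 | in [-3,0] | out [-2,1] | prev ⊥ | push {}
  [5] u=4 | in [-1,2] | out [-2,3] | prev [-1,0] | push {0,1,3}
  [6] u=0 | in [-2,3] | out [-2,3] | prev [-1,2] | push {4}
  [7] u=1 | in [-2,3] | out [-3,4] | prev [-2,1] | push {}
  [8] u=3 | in [-3,3] | out [-2,4] | prev [-2,1] | push {}
  [9] u=4 | in [-2,3] | out [-3,4] | prev [-2,3] | push {0,1,3}
  [10] u=0 | in [-3,4] | out [-3,4] | prev [-2,3] | push {4}
  [11] u=1 | in [-3,4] | out [-4,4] | prev [-3,4] | push {}
  [12] u=3 | in [-3,4] | out [-2,4] | ==
  [13] u=4 | in [-3,4] | out [-4,4] | prev [-3,4] | push {0,1,3}
  [14] u=0 | in [-4,4] | out [-4,4] | prev [-3,4] | push {4}
  [15] u=1 | in [-4,4] | out [-4,4] | ==
  [16] u=3 | in [-4,4] | out [-3,4] | prev [-2,4] | push {}
  [17] u=4 | in [-4,4] | out [-4,4] | ==

Converged values:
  [0] [-4,4]
  [1] [-4,4]
  [2] [-3,0]
  [3] [-3,4]
  [4] [-4,4]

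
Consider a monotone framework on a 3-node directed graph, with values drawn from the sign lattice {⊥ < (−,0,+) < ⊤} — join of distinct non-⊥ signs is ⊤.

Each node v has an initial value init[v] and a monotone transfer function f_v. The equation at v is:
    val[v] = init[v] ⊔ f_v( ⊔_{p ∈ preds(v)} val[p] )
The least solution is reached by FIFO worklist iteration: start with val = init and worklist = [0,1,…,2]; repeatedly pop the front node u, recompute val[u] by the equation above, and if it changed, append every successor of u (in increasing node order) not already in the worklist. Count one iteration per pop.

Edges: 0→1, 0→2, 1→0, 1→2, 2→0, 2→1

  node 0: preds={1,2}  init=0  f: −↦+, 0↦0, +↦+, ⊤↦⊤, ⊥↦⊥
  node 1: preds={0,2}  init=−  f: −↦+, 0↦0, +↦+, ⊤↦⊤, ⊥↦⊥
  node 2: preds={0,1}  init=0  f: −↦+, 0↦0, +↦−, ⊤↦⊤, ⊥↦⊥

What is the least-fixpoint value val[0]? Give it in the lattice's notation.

⊤

Worklist (5 pops):
  #1 pop 0: in=⊤ → ⊤ (was 0); enqueue []
  #2 pop 1: in=⊤ → ⊤ (was −); enqueue [0]
  #3 pop 2: in=⊤ → ⊤ (was 0); enqueue [1]
  #4 pop 0: in=⊤ → ⊤ (no change)
  #5 pop 1: in=⊤ → ⊤ (no change)

Fixpoint:
  val[0] = ⊤
  val[1] = ⊤
  val[2] = ⊤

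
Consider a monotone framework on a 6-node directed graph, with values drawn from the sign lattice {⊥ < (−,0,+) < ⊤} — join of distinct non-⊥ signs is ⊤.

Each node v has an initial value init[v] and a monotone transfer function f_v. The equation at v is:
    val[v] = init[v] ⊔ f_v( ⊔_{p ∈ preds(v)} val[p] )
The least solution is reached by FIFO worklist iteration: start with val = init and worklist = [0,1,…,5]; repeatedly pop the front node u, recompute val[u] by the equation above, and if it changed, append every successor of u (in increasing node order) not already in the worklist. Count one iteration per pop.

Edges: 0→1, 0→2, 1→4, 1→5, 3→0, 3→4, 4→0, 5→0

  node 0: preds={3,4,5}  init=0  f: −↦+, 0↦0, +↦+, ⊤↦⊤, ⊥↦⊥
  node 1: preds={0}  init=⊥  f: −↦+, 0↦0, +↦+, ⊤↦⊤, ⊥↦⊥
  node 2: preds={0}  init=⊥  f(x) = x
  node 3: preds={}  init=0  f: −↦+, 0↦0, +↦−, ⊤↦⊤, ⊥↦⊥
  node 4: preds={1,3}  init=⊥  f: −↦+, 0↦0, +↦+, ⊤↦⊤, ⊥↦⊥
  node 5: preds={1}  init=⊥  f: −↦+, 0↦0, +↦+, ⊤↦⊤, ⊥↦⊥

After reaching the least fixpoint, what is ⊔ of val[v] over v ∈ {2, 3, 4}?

Iteration log — 7 steps:
  step 1. node 0  ⊔preds=0  new=0  stable
  step 2. node 1  ⊔preds=0  new=0  old=⊥  +wl: 
  step 3. node 2  ⊔preds=0  new=0  old=⊥  +wl: 
  step 4. node 3  ⊔preds=⊥  new=0  stable
  step 5. node 4  ⊔preds=0  new=0  old=⊥  +wl: 0
  step 6. node 5  ⊔preds=0  new=0  old=⊥  +wl: 
  step 7. node 0  ⊔preds=0  new=0  stable

Least fixpoint reached:
  node 0: 0
  node 1: 0
  node 2: 0
  node 3: 0
  node 4: 0
  node 5: 0

0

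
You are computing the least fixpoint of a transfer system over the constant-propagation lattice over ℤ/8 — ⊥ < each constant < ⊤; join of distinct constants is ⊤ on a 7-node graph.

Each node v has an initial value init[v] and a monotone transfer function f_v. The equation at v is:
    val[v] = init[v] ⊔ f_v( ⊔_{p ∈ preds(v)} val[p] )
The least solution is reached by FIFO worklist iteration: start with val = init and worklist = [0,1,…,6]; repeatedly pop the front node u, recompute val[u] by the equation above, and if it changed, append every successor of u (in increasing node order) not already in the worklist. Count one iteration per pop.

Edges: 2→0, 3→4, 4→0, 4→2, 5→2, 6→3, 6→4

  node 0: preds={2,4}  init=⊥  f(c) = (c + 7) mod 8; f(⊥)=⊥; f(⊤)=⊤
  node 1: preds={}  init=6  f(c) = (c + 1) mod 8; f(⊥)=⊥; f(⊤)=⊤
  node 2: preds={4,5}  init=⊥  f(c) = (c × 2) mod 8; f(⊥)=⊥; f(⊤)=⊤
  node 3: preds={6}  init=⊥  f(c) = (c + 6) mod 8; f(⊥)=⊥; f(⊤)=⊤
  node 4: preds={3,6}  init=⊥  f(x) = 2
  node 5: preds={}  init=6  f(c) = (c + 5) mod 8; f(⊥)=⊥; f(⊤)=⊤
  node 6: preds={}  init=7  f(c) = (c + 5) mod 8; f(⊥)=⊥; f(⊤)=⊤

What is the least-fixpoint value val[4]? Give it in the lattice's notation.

2

Trace (10 dequeues):
  [1] u=0 | in ⊥ | out ⊥ | ==
  [2] u=1 | in ⊥ | out 6 | ==
  [3] u=2 | in 6 | out 4 | prev ⊥ | push {0}
  [4] u=3 | in 7 | out 5 | prev ⊥ | push {}
  [5] u=4 | in ⊤ | out 2 | prev ⊥ | push {2}
  [6] u=5 | in ⊥ | out 6 | ==
  [7] u=6 | in ⊥ | out 7 | ==
  [8] u=0 | in ⊤ | out ⊤ | prev ⊥ | push {}
  [9] u=2 | in ⊤ | out ⊤ | prev 4 | push {0}
  [10] u=0 | in ⊤ | out ⊤ | ==

Converged values:
  [0] ⊤
  [1] 6
  [2] ⊤
  [3] 5
  [4] 2
  [5] 6
  [6] 7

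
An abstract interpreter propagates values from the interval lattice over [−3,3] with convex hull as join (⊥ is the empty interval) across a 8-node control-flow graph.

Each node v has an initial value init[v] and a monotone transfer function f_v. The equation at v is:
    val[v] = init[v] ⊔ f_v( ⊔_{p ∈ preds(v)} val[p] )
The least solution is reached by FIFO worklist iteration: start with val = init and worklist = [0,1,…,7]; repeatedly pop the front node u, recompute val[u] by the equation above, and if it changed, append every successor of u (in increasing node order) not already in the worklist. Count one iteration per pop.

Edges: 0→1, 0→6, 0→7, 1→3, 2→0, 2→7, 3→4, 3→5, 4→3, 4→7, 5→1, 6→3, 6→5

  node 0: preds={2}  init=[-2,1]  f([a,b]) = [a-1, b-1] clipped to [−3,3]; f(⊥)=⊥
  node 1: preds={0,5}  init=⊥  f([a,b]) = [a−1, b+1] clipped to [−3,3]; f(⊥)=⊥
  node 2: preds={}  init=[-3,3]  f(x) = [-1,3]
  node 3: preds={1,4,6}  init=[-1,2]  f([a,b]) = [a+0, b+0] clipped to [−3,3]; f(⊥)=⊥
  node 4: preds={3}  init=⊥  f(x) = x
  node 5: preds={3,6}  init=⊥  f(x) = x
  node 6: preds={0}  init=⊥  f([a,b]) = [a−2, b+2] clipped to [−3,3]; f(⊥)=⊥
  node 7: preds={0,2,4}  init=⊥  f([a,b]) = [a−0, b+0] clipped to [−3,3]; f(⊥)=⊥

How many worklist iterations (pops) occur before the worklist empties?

Iteration log — 11 steps:
  step 1. node 0  ⊔preds=[-3,3]  new=[-3,2]  old=[-2,1]  +wl: 
  step 2. node 1  ⊔preds=[-3,2]  new=[-3,3]  old=⊥  +wl: 
  step 3. node 2  ⊔preds=⊥  new=[-3,3]  stable
  step 4. node 3  ⊔preds=[-3,3]  new=[-3,3]  old=[-1,2]  +wl: 
  step 5. node 4  ⊔preds=[-3,3]  new=[-3,3]  old=⊥  +wl: 3
  step 6. node 5  ⊔preds=[-3,3]  new=[-3,3]  old=⊥  +wl: 1
  step 7. node 6  ⊔preds=[-3,2]  new=[-3,3]  old=⊥  +wl: 5
  step 8. node 7  ⊔preds=[-3,3]  new=[-3,3]  old=⊥  +wl: 
  step 9. node 3  ⊔preds=[-3,3]  new=[-3,3]  stable
  step 10. node 1  ⊔preds=[-3,3]  new=[-3,3]  stable
  step 11. node 5  ⊔preds=[-3,3]  new=[-3,3]  stable

Least fixpoint reached:
  node 0: [-3,2]
  node 1: [-3,3]
  node 2: [-3,3]
  node 3: [-3,3]
  node 4: [-3,3]
  node 5: [-3,3]
  node 6: [-3,3]
  node 7: [-3,3]

11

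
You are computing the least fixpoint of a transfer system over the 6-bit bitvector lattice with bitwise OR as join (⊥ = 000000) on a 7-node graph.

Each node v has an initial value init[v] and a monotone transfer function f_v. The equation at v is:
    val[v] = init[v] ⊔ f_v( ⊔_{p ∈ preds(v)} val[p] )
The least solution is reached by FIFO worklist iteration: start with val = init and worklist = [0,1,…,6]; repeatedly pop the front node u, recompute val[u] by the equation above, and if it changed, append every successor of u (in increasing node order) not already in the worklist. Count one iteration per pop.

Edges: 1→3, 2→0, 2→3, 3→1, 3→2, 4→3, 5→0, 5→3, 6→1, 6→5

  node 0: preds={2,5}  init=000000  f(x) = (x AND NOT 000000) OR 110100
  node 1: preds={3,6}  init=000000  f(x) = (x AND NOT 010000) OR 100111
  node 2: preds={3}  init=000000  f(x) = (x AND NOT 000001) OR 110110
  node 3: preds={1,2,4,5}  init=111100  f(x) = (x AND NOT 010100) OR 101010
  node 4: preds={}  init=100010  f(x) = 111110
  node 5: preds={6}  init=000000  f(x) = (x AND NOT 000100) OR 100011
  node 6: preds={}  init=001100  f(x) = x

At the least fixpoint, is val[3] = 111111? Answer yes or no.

yes

Trace (11 dequeues):
  [1] u=0 | in 000000 | out 110100 | prev 000000 | push {}
  [2] u=1 | in 111100 | out 101111 | prev 000000 | push {}
  [3] u=2 | in 111100 | out 111110 | prev 000000 | push {0}
  [4] u=3 | in 111111 | out 111111 | prev 111100 | push {1,2}
  [5] u=4 | in 000000 | out 111110 | prev 100010 | push {3}
  [6] u=5 | in 001100 | out 101011 | prev 000000 | push {}
  [7] u=6 | in 000000 | out 001100 | ==
  [8] u=0 | in 111111 | out 111111 | prev 110100 | push {}
  [9] u=1 | in 111111 | out 101111 | ==
  [10] u=2 | in 111111 | out 111110 | ==
  [11] u=3 | in 111111 | out 111111 | ==

Converged values:
  [0] 111111
  [1] 101111
  [2] 111110
  [3] 111111
  [4] 111110
  [5] 101011
  [6] 001100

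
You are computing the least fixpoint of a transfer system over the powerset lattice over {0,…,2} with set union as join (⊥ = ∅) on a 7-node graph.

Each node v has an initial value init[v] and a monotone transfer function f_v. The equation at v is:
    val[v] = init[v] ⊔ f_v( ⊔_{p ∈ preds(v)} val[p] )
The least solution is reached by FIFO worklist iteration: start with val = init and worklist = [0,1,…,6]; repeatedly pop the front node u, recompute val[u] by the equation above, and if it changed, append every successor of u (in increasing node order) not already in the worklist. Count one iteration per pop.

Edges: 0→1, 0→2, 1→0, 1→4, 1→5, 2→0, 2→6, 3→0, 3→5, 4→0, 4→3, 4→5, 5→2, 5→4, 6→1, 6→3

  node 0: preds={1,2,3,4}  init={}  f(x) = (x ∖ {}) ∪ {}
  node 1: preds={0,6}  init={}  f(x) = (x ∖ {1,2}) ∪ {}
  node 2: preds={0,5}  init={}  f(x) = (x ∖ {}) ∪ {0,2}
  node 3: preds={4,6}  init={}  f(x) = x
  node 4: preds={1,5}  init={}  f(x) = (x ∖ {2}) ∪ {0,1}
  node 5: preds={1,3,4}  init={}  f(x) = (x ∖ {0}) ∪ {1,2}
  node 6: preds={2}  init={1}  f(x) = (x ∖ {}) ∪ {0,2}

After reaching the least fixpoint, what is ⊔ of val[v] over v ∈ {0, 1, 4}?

Iteration log — 16 steps:
  step 1. node 0  ⊔preds={}  new={}  stable
  step 2. node 1  ⊔preds={1}  new={}  stable
  step 3. node 2  ⊔preds={}  new={0,2}  old={}  +wl: 0
  step 4. node 3  ⊔preds={1}  new={1}  old={}  +wl: 
  step 5. node 4  ⊔preds={}  new={0,1}  old={}  +wl: 3
  step 6. node 5  ⊔preds={0,1}  new={1,2}  old={}  +wl: 2,4
  step 7. node 6  ⊔preds={0,2}  new={0,1,2}  old={1}  +wl: 1
  step 8. node 0  ⊔preds={0,1,2}  new={0,1,2}  old={}  +wl: 
  step 9. node 3  ⊔preds={0,1,2}  new={0,1,2}  old={1}  +wl: 0,5
  step 10. node 2  ⊔preds={0,1,2}  new={0,1,2}  old={0,2}  +wl: 6
  step 11. node 4  ⊔preds={1,2}  new={0,1}  stable
  step 12. node 1  ⊔preds={0,1,2}  new={0}  old={}  +wl: 4
  step 13. node 0  ⊔preds={0,1,2}  new={0,1,2}  stable
  step 14. node 5  ⊔preds={0,1,2}  new={1,2}  stable
  step 15. node 6  ⊔preds={0,1,2}  new={0,1,2}  stable
  step 16. node 4  ⊔preds={0,1,2}  new={0,1}  stable

Least fixpoint reached:
  node 0: {0,1,2}
  node 1: {0}
  node 2: {0,1,2}
  node 3: {0,1,2}
  node 4: {0,1}
  node 5: {1,2}
  node 6: {0,1,2}

{0,1,2}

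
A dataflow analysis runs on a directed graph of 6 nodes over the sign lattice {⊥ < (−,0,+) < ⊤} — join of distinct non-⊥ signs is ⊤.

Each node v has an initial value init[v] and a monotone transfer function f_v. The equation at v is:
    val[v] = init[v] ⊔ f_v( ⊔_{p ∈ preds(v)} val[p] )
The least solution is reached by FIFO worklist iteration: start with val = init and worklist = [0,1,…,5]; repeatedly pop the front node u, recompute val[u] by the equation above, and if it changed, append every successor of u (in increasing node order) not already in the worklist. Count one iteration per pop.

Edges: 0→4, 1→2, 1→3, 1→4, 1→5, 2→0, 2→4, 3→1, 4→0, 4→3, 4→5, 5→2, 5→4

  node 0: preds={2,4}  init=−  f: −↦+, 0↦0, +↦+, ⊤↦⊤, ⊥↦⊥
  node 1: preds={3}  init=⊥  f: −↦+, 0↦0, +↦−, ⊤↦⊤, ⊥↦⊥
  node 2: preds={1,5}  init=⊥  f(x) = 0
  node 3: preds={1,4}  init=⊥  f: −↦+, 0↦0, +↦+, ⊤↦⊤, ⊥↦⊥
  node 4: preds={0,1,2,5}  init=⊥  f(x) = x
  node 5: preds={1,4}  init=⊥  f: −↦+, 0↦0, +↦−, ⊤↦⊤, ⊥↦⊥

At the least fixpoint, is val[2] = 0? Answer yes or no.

Iteration log — 15 steps:
  step 1. node 0  ⊔preds=⊥  new=−  stable
  step 2. node 1  ⊔preds=⊥  new=⊥  stable
  step 3. node 2  ⊔preds=⊥  new=0  old=⊥  +wl: 0
  step 4. node 3  ⊔preds=⊥  new=⊥  stable
  step 5. node 4  ⊔preds=⊤  new=⊤  old=⊥  +wl: 3
  step 6. node 5  ⊔preds=⊤  new=⊤  old=⊥  +wl: 2,4
  step 7. node 0  ⊔preds=⊤  new=⊤  old=−  +wl: 
  step 8. node 3  ⊔preds=⊤  new=⊤  old=⊥  +wl: 1
  step 9. node 2  ⊔preds=⊤  new=0  stable
  step 10. node 4  ⊔preds=⊤  new=⊤  stable
  step 11. node 1  ⊔preds=⊤  new=⊤  old=⊥  +wl: 2,3,4,5
  step 12. node 2  ⊔preds=⊤  new=0  stable
  step 13. node 3  ⊔preds=⊤  new=⊤  stable
  step 14. node 4  ⊔preds=⊤  new=⊤  stable
  step 15. node 5  ⊔preds=⊤  new=⊤  stable

Least fixpoint reached:
  node 0: ⊤
  node 1: ⊤
  node 2: 0
  node 3: ⊤
  node 4: ⊤
  node 5: ⊤

yes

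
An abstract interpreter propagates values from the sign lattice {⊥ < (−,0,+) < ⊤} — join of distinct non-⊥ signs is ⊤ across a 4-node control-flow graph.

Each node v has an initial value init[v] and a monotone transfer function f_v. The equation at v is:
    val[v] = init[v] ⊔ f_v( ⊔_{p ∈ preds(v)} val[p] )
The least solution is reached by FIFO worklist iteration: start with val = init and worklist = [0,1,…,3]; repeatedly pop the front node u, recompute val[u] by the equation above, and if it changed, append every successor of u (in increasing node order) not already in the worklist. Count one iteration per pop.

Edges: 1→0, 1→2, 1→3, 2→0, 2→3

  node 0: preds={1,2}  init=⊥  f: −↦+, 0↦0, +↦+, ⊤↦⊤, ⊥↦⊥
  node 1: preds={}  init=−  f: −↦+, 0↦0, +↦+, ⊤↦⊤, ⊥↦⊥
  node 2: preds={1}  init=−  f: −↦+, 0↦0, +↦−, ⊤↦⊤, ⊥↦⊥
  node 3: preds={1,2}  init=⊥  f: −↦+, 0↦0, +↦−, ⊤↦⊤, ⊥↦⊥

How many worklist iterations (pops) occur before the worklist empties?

Trace (5 dequeues):
  [1] u=0 | in − | out + | prev ⊥ | push {}
  [2] u=1 | in ⊥ | out − | ==
  [3] u=2 | in − | out ⊤ | prev − | push {0}
  [4] u=3 | in ⊤ | out ⊤ | prev ⊥ | push {}
  [5] u=0 | in ⊤ | out ⊤ | prev + | push {}

Converged values:
  [0] ⊤
  [1] −
  [2] ⊤
  [3] ⊤

5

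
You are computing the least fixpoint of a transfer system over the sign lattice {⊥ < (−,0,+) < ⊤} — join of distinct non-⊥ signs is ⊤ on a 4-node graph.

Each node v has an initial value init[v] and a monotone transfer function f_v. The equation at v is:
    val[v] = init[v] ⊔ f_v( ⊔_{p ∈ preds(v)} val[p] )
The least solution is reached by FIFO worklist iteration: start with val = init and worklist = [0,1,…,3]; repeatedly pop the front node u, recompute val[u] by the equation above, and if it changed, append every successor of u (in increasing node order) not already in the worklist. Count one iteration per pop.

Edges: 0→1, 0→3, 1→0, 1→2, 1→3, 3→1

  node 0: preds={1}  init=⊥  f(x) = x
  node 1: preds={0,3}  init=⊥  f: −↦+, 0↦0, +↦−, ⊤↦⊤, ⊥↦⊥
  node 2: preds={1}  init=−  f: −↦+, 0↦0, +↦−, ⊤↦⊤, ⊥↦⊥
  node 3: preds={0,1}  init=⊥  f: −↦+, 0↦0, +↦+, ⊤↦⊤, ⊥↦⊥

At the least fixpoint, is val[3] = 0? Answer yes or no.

no

Trace (4 dequeues):
  [1] u=0 | in ⊥ | out ⊥ | ==
  [2] u=1 | in ⊥ | out ⊥ | ==
  [3] u=2 | in ⊥ | out − | ==
  [4] u=3 | in ⊥ | out ⊥ | ==

Converged values:
  [0] ⊥
  [1] ⊥
  [2] −
  [3] ⊥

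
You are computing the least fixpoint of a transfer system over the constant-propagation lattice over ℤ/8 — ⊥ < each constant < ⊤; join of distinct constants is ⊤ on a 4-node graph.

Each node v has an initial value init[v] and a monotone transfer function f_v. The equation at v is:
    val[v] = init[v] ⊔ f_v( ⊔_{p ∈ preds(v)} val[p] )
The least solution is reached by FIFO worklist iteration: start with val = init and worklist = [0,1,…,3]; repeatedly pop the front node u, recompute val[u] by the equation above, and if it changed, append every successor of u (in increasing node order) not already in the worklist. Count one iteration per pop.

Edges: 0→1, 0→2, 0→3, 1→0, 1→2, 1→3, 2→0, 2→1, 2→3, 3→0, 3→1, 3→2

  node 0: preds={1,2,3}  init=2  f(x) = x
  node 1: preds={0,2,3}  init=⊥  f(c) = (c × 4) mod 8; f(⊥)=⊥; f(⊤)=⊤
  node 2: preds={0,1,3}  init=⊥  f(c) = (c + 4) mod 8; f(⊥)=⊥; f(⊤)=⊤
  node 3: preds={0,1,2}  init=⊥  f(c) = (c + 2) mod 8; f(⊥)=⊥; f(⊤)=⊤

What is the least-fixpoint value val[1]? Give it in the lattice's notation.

⊤

Iteration log — 9 steps:
  step 1. node 0  ⊔preds=⊥  new=2  stable
  step 2. node 1  ⊔preds=2  new=0  old=⊥  +wl: 0
  step 3. node 2  ⊔preds=⊤  new=⊤  old=⊥  +wl: 1
  step 4. node 3  ⊔preds=⊤  new=⊤  old=⊥  +wl: 2
  step 5. node 0  ⊔preds=⊤  new=⊤  old=2  +wl: 3
  step 6. node 1  ⊔preds=⊤  new=⊤  old=0  +wl: 0
  step 7. node 2  ⊔preds=⊤  new=⊤  stable
  step 8. node 3  ⊔preds=⊤  new=⊤  stable
  step 9. node 0  ⊔preds=⊤  new=⊤  stable

Least fixpoint reached:
  node 0: ⊤
  node 1: ⊤
  node 2: ⊤
  node 3: ⊤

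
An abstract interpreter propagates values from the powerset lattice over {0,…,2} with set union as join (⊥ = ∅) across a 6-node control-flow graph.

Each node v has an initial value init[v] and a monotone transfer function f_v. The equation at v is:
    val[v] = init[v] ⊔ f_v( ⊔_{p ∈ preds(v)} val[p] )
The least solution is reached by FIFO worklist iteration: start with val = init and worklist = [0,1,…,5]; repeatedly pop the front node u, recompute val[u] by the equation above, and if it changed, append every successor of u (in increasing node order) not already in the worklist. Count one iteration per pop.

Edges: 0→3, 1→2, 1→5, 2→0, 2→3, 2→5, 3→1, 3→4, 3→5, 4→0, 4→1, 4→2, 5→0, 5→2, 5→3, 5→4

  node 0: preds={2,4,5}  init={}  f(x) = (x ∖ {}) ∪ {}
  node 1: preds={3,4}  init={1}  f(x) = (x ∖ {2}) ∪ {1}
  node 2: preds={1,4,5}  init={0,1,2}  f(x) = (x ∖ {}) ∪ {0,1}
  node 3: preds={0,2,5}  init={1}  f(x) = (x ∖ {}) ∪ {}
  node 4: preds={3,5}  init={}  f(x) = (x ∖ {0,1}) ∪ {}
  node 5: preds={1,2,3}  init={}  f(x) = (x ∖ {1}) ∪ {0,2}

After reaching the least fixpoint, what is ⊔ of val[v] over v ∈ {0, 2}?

Worklist (12 pops):
  #1 pop 0: in={0,1,2} → {0,1,2} (was {}); enqueue []
  #2 pop 1: in={1} → {1} (no change)
  #3 pop 2: in={1} → {0,1,2} (no change)
  #4 pop 3: in={0,1,2} → {0,1,2} (was {1}); enqueue [1]
  #5 pop 4: in={0,1,2} → {2} (was {}); enqueue [0,2]
  #6 pop 5: in={0,1,2} → {0,2} (was {}); enqueue [3,4]
  #7 pop 1: in={0,1,2} → {0,1} (was {1}); enqueue [5]
  #8 pop 0: in={0,1,2} → {0,1,2} (no change)
  #9 pop 2: in={0,1,2} → {0,1,2} (no change)
  #10 pop 3: in={0,1,2} → {0,1,2} (no change)
  #11 pop 4: in={0,1,2} → {2} (no change)
  #12 pop 5: in={0,1,2} → {0,2} (no change)

Fixpoint:
  val[0] = {0,1,2}
  val[1] = {0,1}
  val[2] = {0,1,2}
  val[3] = {0,1,2}
  val[4] = {2}
  val[5] = {0,2}

{0,1,2}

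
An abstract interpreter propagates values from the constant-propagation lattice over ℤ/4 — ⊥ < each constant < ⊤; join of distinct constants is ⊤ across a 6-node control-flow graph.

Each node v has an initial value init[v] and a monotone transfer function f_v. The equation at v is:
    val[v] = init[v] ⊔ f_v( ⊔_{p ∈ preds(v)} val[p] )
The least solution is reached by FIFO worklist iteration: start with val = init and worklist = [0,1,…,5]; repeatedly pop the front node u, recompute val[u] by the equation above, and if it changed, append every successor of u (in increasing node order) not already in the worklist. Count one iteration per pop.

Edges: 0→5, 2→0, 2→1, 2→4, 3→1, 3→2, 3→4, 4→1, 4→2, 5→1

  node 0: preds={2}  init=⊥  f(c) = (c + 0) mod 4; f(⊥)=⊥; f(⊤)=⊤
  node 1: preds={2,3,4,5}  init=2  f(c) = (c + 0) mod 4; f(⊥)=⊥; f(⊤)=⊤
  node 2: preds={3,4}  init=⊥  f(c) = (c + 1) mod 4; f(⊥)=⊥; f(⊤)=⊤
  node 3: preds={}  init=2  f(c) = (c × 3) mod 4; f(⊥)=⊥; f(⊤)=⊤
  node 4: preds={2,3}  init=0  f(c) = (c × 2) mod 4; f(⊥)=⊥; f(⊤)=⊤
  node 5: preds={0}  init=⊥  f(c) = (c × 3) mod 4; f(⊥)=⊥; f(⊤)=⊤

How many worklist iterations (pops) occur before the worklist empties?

11

Worklist (11 pops):
  #1 pop 0: in=⊥ → ⊥ (no change)
  #2 pop 1: in=⊤ → ⊤ (was 2); enqueue []
  #3 pop 2: in=⊤ → ⊤ (was ⊥); enqueue [0,1]
  #4 pop 3: in=⊥ → 2 (no change)
  #5 pop 4: in=⊤ → ⊤ (was 0); enqueue [2]
  #6 pop 5: in=⊥ → ⊥ (no change)
  #7 pop 0: in=⊤ → ⊤ (was ⊥); enqueue [5]
  #8 pop 1: in=⊤ → ⊤ (no change)
  #9 pop 2: in=⊤ → ⊤ (no change)
  #10 pop 5: in=⊤ → ⊤ (was ⊥); enqueue [1]
  #11 pop 1: in=⊤ → ⊤ (no change)

Fixpoint:
  val[0] = ⊤
  val[1] = ⊤
  val[2] = ⊤
  val[3] = 2
  val[4] = ⊤
  val[5] = ⊤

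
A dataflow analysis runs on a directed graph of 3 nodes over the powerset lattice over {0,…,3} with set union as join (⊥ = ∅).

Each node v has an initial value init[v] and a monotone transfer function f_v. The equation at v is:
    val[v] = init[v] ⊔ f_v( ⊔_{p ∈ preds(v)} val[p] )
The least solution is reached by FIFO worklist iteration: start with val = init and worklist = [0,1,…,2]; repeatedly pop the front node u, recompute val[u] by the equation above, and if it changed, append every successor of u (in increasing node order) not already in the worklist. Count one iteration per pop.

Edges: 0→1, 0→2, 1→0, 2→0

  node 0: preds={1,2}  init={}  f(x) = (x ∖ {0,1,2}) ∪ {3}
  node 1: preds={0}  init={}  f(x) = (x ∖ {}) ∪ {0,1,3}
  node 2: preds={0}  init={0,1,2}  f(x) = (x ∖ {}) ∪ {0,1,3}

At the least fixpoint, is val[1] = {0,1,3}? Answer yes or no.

yes

Trace (4 dequeues):
  [1] u=0 | in {0,1,2} | out {3} | prev {} | push {}
  [2] u=1 | in {3} | out {0,1,3} | prev {} | push {0}
  [3] u=2 | in {3} | out {0,1,2,3} | prev {0,1,2} | push {}
  [4] u=0 | in {0,1,2,3} | out {3} | ==

Converged values:
  [0] {3}
  [1] {0,1,3}
  [2] {0,1,2,3}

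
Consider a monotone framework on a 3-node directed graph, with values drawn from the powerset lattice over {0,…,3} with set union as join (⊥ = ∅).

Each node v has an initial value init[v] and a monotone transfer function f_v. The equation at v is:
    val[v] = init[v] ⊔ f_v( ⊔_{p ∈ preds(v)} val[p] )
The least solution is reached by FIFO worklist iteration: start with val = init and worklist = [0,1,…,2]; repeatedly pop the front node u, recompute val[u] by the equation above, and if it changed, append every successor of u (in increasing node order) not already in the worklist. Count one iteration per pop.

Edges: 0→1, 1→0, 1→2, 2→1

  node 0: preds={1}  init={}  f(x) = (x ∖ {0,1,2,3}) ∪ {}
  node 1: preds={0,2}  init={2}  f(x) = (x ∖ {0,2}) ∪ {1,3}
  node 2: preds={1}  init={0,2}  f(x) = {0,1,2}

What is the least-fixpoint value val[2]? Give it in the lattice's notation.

Worklist (5 pops):
  #1 pop 0: in={2} → {} (no change)
  #2 pop 1: in={0,2} → {1,2,3} (was {2}); enqueue [0]
  #3 pop 2: in={1,2,3} → {0,1,2} (was {0,2}); enqueue [1]
  #4 pop 0: in={1,2,3} → {} (no change)
  #5 pop 1: in={0,1,2} → {1,2,3} (no change)

Fixpoint:
  val[0] = {}
  val[1] = {1,2,3}
  val[2] = {0,1,2}

{0,1,2}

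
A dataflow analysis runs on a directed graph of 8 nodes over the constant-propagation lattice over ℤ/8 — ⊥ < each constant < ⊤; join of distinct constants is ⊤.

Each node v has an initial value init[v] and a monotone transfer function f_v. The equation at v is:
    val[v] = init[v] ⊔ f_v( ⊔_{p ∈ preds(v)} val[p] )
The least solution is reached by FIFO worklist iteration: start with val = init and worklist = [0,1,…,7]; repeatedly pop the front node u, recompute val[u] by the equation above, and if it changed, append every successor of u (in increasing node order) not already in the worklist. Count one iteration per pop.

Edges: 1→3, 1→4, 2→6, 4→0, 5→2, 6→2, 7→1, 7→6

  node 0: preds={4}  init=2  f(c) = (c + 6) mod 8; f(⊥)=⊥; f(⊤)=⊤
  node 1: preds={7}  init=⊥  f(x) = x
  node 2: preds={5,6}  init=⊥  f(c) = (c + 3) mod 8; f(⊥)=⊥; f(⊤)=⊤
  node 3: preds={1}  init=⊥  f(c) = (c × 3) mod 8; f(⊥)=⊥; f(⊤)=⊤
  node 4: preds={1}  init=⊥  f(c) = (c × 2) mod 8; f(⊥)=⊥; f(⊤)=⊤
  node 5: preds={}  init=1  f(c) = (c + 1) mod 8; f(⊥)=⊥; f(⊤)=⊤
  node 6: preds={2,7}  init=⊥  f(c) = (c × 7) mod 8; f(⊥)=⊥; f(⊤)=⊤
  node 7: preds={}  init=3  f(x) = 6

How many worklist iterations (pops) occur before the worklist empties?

15

Worklist (15 pops):
  #1 pop 0: in=⊥ → 2 (no change)
  #2 pop 1: in=3 → 3 (was ⊥); enqueue []
  #3 pop 2: in=1 → 4 (was ⊥); enqueue []
  #4 pop 3: in=3 → 1 (was ⊥); enqueue []
  #5 pop 4: in=3 → 6 (was ⊥); enqueue [0]
  #6 pop 5: in=⊥ → 1 (no change)
  #7 pop 6: in=⊤ → ⊤ (was ⊥); enqueue [2]
  #8 pop 7: in=⊥ → ⊤ (was 3); enqueue [1,6]
  #9 pop 0: in=6 → ⊤ (was 2); enqueue []
  #10 pop 2: in=⊤ → ⊤ (was 4); enqueue []
  #11 pop 1: in=⊤ → ⊤ (was 3); enqueue [3,4]
  #12 pop 6: in=⊤ → ⊤ (no change)
  #13 pop 3: in=⊤ → ⊤ (was 1); enqueue []
  #14 pop 4: in=⊤ → ⊤ (was 6); enqueue [0]
  #15 pop 0: in=⊤ → ⊤ (no change)

Fixpoint:
  val[0] = ⊤
  val[1] = ⊤
  val[2] = ⊤
  val[3] = ⊤
  val[4] = ⊤
  val[5] = 1
  val[6] = ⊤
  val[7] = ⊤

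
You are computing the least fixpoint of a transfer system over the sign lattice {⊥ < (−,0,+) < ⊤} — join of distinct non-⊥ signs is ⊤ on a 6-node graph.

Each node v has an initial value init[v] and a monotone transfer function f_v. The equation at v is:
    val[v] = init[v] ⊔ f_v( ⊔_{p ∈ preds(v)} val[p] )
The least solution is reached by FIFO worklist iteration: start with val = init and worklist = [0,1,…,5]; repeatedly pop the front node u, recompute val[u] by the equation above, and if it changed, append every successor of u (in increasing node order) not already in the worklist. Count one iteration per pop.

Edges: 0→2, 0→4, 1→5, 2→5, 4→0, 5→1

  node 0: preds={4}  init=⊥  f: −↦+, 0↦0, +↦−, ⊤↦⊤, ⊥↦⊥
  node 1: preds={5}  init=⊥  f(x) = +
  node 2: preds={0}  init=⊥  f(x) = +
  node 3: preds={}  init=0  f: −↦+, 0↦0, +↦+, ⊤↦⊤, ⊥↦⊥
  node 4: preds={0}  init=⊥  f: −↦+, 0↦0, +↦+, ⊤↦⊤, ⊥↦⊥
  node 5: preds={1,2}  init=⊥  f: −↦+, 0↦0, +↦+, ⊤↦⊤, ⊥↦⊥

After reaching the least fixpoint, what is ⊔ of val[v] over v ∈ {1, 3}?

⊤

Trace (7 dequeues):
  [1] u=0 | in ⊥ | out ⊥ | ==
  [2] u=1 | in ⊥ | out + | prev ⊥ | push {}
  [3] u=2 | in ⊥ | out + | prev ⊥ | push {}
  [4] u=3 | in ⊥ | out 0 | ==
  [5] u=4 | in ⊥ | out ⊥ | ==
  [6] u=5 | in + | out + | prev ⊥ | push {1}
  [7] u=1 | in + | out + | ==

Converged values:
  [0] ⊥
  [1] +
  [2] +
  [3] 0
  [4] ⊥
  [5] +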